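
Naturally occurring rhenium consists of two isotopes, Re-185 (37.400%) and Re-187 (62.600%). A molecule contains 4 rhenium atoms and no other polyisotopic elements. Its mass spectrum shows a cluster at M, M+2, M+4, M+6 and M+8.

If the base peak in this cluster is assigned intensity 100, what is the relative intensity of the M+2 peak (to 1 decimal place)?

Binomial terms of (0.37400 + 0.62600)^4: M 0.0196, M+2 0.1310, M+4 0.3289, M+6 0.3670, M+8 0.1536 → M+6 is the base peak.
P(M+6) = C(4,3) × 0.37400^1 × 0.62600^3 = 4 × 0.3740 × 0.24531438 = 0.366990 (base)
P(M+2) = C(4,1) × 0.37400^3 × 0.62600^1 = 4 × 0.05231362 × 0.6260 = 0.130993
Relative intensity = 0.130993 / 0.366990 × 100 = 35.7

35.7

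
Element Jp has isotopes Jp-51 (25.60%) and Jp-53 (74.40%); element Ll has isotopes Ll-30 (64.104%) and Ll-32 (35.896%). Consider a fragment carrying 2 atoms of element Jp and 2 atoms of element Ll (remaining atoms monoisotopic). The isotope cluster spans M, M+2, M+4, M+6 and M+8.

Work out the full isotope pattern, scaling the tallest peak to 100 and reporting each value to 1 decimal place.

Element Jp pattern (n=2): 0.065536 : 0.380928 : 0.553536
Element Ll pattern (n=2): 0.41093228 : 0.46021544 : 0.12885228
Convolve the two distributions (both contribute in 2-u steps):
  M: 0.065536×0.41093228 = 0.026931
  M+2: 0.065536×0.46021544 + 0.380928×0.41093228 = 0.186696
  M+4: 0.065536×0.12885228 + 0.380928×0.46021544 + 0.553536×0.41093228 = 0.411219
  M+6: 0.380928×0.12885228 + 0.553536×0.46021544 = 0.303829
  M+8: 0.553536×0.12885228 = 0.071324
Scale to base peak (0.411219) = 100: 6.5 : 45.4 : 100.0 : 73.9 : 17.3

6.5 : 45.4 : 100.0 : 73.9 : 17.3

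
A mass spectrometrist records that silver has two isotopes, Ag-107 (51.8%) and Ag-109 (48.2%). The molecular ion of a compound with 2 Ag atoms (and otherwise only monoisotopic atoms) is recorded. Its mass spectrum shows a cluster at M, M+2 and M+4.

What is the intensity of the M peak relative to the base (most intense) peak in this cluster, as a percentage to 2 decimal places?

53.73%

(0.518 + 0.482)^2 gives M 0.2683, M+2 0.4994, M+4 0.2323; the largest is M+2.
P(M+2) = C(2,1) × 0.518^1 × 0.482^1 = 2 × 0.5180 × 0.4820 = 0.499352 (base)
P(M) = C(2,0) × 0.518^2 × 0.482^0 = 1 × 0.268324 × 1.0000 = 0.268324
Relative intensity = 0.268324 / 0.499352 × 100 = 53.73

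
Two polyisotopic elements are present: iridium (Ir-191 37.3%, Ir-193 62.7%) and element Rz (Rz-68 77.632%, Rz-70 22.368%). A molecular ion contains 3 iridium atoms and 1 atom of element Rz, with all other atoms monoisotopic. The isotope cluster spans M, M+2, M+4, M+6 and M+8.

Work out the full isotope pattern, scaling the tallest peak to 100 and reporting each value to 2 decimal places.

Iridium pattern (n=3): 0.05189512 : 0.26170165 : 0.43991135 : 0.24649188
Element Rz pattern (n=1): 0.77632 : 0.22368
Convolve the two distributions (both contribute in 2-u steps):
  M: 0.05189512×0.77632 = 0.040287
  M+2: 0.05189512×0.22368 + 0.26170165×0.77632 = 0.214772
  M+4: 0.26170165×0.22368 + 0.43991135×0.77632 = 0.400049
  M+6: 0.43991135×0.22368 + 0.24649188×0.77632 = 0.289756
  M+8: 0.24649188×0.22368 = 0.055135
Scale to base peak (0.400049) = 100: 10.07 : 53.69 : 100.00 : 72.43 : 13.78

10.07 : 53.69 : 100.00 : 72.43 : 13.78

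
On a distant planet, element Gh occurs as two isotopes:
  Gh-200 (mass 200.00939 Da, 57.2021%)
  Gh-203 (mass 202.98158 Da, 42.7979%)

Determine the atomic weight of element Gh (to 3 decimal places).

Weight each isotope mass by its fractional abundance: 0.572021 × 200.00939 + 0.427979 × 202.98158
= 114.409571 + 86.871854 = 201.281425 Da

201.281 Da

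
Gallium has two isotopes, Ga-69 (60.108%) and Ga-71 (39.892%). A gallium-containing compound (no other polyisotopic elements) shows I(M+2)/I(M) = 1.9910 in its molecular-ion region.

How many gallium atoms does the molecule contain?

3

The M+2/M ratio from n Ga atoms is n · q/p = n · 0.39892/0.60108.
n = 1.9910 × 0.60108/0.39892 = 3.00 ≈ 3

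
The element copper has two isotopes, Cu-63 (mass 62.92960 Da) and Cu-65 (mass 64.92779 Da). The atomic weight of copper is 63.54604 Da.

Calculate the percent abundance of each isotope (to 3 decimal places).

With x = fraction of Cu-63 (so Cu-65 is 1 − x):
62.92960·x + 64.92779·(1 − x) = 63.54604
(62.92960 − 64.92779)·x = 63.54604 − 64.92779
x = -1.38175 / -1.99819 = 0.69150 → 69.150% Cu-63, 30.850% Cu-65.

Cu-63: 69.150%, Cu-65: 30.850%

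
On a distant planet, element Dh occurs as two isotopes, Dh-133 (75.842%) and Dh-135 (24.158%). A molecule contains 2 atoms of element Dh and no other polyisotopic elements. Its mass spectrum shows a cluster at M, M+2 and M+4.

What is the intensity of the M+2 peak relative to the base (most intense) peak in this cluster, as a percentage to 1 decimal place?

63.7%

Binomial terms of (0.75842 + 0.24158)^2: M 0.5752, M+2 0.3664, M+4 0.0584 → M is the base peak.
P(M) = C(2,0) × 0.75842^2 × 0.24158^0 = 1 × 0.5752009 × 1.0000 = 0.575201 (base)
P(M+2) = C(2,1) × 0.75842^1 × 0.24158^1 = 2 × 0.75842 × 0.24158 = 0.366438
Relative intensity = 0.366438 / 0.575201 × 100 = 63.7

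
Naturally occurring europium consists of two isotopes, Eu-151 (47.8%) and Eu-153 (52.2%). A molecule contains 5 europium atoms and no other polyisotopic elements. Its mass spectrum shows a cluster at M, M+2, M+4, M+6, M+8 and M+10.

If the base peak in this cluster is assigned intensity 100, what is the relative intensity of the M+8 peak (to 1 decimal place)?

Term probabilities: M 0.0250, M+2 0.1363, M+4 0.2976, M+6 0.3250, M+8 0.1775, M+10 0.0388. Base peak = M+6.
P(M+6) = C(5,3) × 0.478^2 × 0.522^3 = 10 × 0.228484 × 0.14223665 = 0.324988 (base)
P(M+8) = C(5,4) × 0.478^1 × 0.522^4 = 5 × 0.4780 × 0.07424753 = 0.177452
Relative intensity = 0.177452 / 0.324988 × 100 = 54.6

54.6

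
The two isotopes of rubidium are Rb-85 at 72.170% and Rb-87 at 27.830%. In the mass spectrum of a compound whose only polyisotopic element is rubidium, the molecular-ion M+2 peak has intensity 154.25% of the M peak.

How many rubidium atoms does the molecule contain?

4

With n Rb atoms, P(M+2)/P(M) = C(n,1)·p^(n−1)q / p^n = n·q/p = n · 0.27830/0.72170.
n = 1.5425 × 0.72170/0.27830 = 4.00 ≈ 4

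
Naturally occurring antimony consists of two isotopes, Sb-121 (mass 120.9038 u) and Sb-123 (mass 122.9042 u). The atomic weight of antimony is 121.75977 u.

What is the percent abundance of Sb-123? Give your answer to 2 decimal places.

42.79%

With x = fraction of Sb-121 (so Sb-123 is 1 − x):
120.9038·x + 122.9042·(1 − x) = 121.75977
(120.9038 − 122.9042)·x = 121.75977 − 122.9042
x = -1.14443 / -2.0004 = 0.57210 → 57.21% Sb-121, 42.79% Sb-123.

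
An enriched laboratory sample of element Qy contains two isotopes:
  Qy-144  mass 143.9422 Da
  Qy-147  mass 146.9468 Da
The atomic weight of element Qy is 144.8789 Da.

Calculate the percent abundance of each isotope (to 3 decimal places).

Let x be the fractional abundance of Qy-144; then Qy-147 has abundance 1 − x.
143.9422·x + 146.9468·(1 − x) = 144.8789
(143.9422 − 146.9468)·x = 144.8789 − 146.9468
x = -2.0679 / -3.0046 = 0.68824 → 68.824% Qy-144, 31.176% Qy-147.

Qy-144: 68.824%, Qy-147: 31.176%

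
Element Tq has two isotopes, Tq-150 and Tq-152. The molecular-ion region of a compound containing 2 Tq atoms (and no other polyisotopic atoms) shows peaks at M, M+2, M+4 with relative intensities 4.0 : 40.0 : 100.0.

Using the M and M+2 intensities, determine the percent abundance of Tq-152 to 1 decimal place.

83.3%

If p is the fraction of Tq that is Tq-150, then I(M+2)/I(M) = [C(2,1)·p^1·(1−p)] / p^2 = 2·(1−p)/p = 40.0/4.0 = 10.0000
(1−p)/p = 10.0000/2 = 5.0000  ⇒  p = 1/(1 + 5.0000) = 0.1667
Tq-150: 16.7%, Tq-152: 83.3%.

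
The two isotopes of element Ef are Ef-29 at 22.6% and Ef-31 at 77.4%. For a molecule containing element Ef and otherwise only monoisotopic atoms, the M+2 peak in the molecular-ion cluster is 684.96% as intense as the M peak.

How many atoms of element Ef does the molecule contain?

The M+2/M ratio from n Ef atoms is n · q/p = n · 0.774/0.226.
n = 6.8496 × 0.226/0.774 = 2.00 ≈ 2

2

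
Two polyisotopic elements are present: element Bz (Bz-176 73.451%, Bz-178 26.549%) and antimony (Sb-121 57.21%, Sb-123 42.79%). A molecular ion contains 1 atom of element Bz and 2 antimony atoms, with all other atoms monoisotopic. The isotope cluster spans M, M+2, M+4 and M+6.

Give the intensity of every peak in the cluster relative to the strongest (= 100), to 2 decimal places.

53.84 : 100.00 : 59.23 : 10.89

Element Bz pattern (n=1): 0.73451 : 0.26549
Antimony pattern (n=2): 0.32729841 : 0.48960318 : 0.18309841
Convolve the two distributions (both contribute in 2-u steps):
  M: 0.73451×0.32729841 = 0.240404
  M+2: 0.73451×0.48960318 + 0.26549×0.32729841 = 0.446513
  M+4: 0.73451×0.18309841 + 0.26549×0.48960318 = 0.264472
  M+6: 0.26549×0.18309841 = 0.048611
Scale to base peak (0.446513) = 100: 53.84 : 100.00 : 59.23 : 10.89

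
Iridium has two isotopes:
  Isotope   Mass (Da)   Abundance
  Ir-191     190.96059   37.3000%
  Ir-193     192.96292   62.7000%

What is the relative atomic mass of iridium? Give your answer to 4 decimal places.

192.2161 Da

Average mass = Σ (abundance × isotope mass) = 0.373000 × 190.96059 + 0.627000 × 192.96292
= 71.228300 + 120.987751 = 192.216051 Da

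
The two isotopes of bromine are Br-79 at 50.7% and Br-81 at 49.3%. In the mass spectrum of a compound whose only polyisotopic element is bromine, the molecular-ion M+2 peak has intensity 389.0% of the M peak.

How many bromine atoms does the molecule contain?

The M+2/M ratio from n Br atoms is n · q/p = n · 0.493/0.507.
n = 3.890 × 0.507/0.493 = 4.00 ≈ 4

4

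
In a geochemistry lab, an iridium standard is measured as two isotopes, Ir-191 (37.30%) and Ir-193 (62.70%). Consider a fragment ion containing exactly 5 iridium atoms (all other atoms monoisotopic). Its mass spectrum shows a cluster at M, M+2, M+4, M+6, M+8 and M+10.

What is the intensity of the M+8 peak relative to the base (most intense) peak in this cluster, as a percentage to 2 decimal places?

(0.3730 + 0.6270)^5 gives M 0.0072, M+2 0.0607, M+4 0.2040, M+6 0.3429, M+8 0.2882, M+10 0.0969; the largest is M+6.
P(M+6) = C(5,3) × 0.3730^2 × 0.6270^3 = 10 × 0.139129 × 0.24649188 = 0.342942 (base)
P(M+8) = C(5,4) × 0.3730^1 × 0.6270^4 = 5 × 0.3730 × 0.15455041 = 0.288237
Relative intensity = 0.288237 / 0.342942 × 100 = 84.05

84.05%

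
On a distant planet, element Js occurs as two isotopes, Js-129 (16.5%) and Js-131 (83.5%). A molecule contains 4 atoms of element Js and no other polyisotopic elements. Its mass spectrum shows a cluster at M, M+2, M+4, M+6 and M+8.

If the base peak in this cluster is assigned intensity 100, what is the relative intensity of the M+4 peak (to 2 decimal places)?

23.43

(0.165 + 0.835)^4 gives M 0.0007, M+2 0.0150, M+4 0.1139, M+6 0.3842, M+8 0.4861; the largest is M+8.
P(M+8) = C(4,4) × 0.165^0 × 0.835^4 = 1 × 1.0000 × 0.4861227 = 0.486123 (base)
P(M+4) = C(4,2) × 0.165^2 × 0.835^2 = 6 × 0.027225 × 0.697225 = 0.113892
Relative intensity = 0.113892 / 0.486123 × 100 = 23.43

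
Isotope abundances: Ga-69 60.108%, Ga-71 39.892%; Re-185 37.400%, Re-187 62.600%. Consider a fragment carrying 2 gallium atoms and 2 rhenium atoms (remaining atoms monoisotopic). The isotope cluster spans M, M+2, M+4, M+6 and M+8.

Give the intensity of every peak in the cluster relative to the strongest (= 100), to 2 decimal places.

Gallium pattern (n=2): 0.36129717 : 0.47956567 : 0.15913717
Rhenium pattern (n=2): 0.139876 : 0.468248 : 0.391876
Convolve the two distributions (both contribute in 2-u steps):
  M: 0.36129717×0.139876 = 0.050537
  M+2: 0.36129717×0.468248 + 0.47956567×0.139876 = 0.236256
  M+4: 0.36129717×0.391876 + 0.47956567×0.468248 + 0.15913717×0.139876 = 0.388399
  M+6: 0.47956567×0.391876 + 0.15913717×0.468248 = 0.262446
  M+8: 0.15913717×0.391876 = 0.062362
Scale to base peak (0.388399) = 100: 13.01 : 60.83 : 100.00 : 67.57 : 16.06

13.01 : 60.83 : 100.00 : 67.57 : 16.06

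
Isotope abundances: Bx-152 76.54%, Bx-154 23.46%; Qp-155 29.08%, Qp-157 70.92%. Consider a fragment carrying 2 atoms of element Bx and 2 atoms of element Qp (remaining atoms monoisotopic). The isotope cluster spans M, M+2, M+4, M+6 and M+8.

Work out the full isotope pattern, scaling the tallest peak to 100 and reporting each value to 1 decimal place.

11.1 : 60.8 : 100.0 : 45.4 : 6.2

Element Bx pattern (n=2): 0.58583716 : 0.35912568 : 0.05503716
Element Qp pattern (n=2): 0.08456464 : 0.41247072 : 0.50296464
Convolve the two distributions (both contribute in 2-u steps):
  M: 0.58583716×0.08456464 = 0.049541
  M+2: 0.58583716×0.41247072 + 0.35912568×0.08456464 = 0.272010
  M+4: 0.58583716×0.50296464 + 0.35912568×0.41247072 + 0.05503716×0.08456464 = 0.447438
  M+6: 0.35912568×0.50296464 + 0.05503716×0.41247072 = 0.203329
  M+8: 0.05503716×0.50296464 = 0.027682
Scale to base peak (0.447438) = 100: 11.1 : 60.8 : 100.0 : 45.4 : 6.2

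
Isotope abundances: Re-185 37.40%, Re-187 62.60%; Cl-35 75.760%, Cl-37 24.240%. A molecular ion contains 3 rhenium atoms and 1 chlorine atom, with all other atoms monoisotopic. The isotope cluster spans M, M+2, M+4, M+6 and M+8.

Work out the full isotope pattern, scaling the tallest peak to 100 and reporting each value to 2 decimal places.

9.99 : 53.35 : 100.00 : 73.70 : 14.99

Rhenium pattern (n=3): 0.05231362 : 0.26268713 : 0.43968487 : 0.24531438
Chlorine pattern (n=1): 0.7576 : 0.2424
Convolve the two distributions (both contribute in 2-u steps):
  M: 0.05231362×0.7576 = 0.039633
  M+2: 0.05231362×0.2424 + 0.26268713×0.7576 = 0.211693
  M+4: 0.26268713×0.2424 + 0.43968487×0.7576 = 0.396781
  M+6: 0.43968487×0.2424 + 0.24531438×0.7576 = 0.292430
  M+8: 0.24531438×0.2424 = 0.059464
Scale to base peak (0.396781) = 100: 9.99 : 53.35 : 100.00 : 73.70 : 14.99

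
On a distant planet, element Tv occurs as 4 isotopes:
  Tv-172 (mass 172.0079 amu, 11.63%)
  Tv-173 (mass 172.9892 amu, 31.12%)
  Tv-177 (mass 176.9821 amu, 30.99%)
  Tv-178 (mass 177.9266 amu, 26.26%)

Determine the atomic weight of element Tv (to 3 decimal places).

Weight each isotope mass by its fractional abundance: 0.1163 × 172.0079 + 0.3112 × 172.9892 + 0.3099 × 176.9821 + 0.2626 × 177.9266
= 20.00452 + 53.83424 + 54.84675 + 46.72353 = 175.40904 amu

175.409 amu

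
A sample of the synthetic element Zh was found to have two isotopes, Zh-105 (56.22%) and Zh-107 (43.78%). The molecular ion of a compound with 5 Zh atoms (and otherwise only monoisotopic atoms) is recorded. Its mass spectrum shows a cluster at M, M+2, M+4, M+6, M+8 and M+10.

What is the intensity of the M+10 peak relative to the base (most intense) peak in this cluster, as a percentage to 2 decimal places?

(0.5622 + 0.4378)^5 gives M 0.0562, M+2 0.2187, M+4 0.3406, M+6 0.2652, M+8 0.1033, M+10 0.0161; the largest is M+4.
P(M+4) = C(5,2) × 0.5622^3 × 0.4378^2 = 10 × 0.1776939 × 0.19166884 = 0.340584 (base)
P(M+10) = C(5,5) × 0.5622^0 × 0.4378^5 = 1 × 1.0000 × 0.01608343 = 0.016083
Relative intensity = 0.016083 / 0.340584 × 100 = 4.72

4.72%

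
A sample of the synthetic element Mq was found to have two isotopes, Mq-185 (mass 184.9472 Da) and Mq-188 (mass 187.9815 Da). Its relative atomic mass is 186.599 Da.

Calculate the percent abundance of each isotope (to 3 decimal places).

Mq-185: 45.562%, Mq-188: 54.438%

Let x be the fractional abundance of Mq-185; then Mq-188 has abundance 1 − x.
184.9472·x + 187.9815·(1 − x) = 186.599
(184.9472 − 187.9815)·x = 186.599 − 187.9815
x = -1.3825 / -3.0343 = 0.45562 → 45.562% Mq-185, 54.438% Mq-188.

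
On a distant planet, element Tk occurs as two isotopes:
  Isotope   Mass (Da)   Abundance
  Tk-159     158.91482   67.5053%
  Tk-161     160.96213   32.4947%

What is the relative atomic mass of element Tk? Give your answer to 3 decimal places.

Average mass = Σ (abundance × isotope mass) = 0.675053 × 158.91482 + 0.324947 × 160.96213
= 107.275926 + 52.304161 = 159.580087 Da

159.580 Da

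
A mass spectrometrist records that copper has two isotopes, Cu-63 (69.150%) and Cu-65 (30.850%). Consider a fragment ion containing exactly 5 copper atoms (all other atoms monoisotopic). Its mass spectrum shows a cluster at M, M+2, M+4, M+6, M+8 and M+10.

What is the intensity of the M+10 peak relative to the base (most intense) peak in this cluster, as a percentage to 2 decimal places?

0.79%

Binomial terms of (0.69150 + 0.30850)^5: M 0.1581, M+2 0.3527, M+4 0.3147, M+6 0.1404, M+8 0.0313, M+10 0.0028 → M+2 is the base peak.
P(M+2) = C(5,1) × 0.69150^4 × 0.30850^1 = 5 × 0.2286487 × 0.3085 = 0.352691 (base)
P(M+10) = C(5,5) × 0.69150^0 × 0.30850^5 = 1 × 1.0000 × 0.00279432 = 0.002794
Relative intensity = 0.002794 / 0.352691 × 100 = 0.79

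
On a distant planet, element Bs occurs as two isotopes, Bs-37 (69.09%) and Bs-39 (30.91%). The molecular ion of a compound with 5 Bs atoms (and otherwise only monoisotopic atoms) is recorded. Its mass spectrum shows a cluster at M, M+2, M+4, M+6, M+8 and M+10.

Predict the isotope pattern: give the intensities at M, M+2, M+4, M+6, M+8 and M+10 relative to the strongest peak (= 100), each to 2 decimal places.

44.70 : 100.00 : 89.48 : 40.03 : 8.95 : 0.80

The 5 Bs atoms are independent, so intensities follow the terms of (0.6909 + 0.3091)^5.
P(M) = 0.6909^5 = 0.157426
P(M+2) = 5 × 0.6909^4 × 0.3091^1 = 0.352152
P(M+4) = 10 × 0.6909^3 × 0.3091^2 = 0.315097
P(M+6) = 10 × 0.6909^2 × 0.3091^3 = 0.140970
P(M+8) = 5 × 0.6909^1 × 0.3091^4 = 0.031534
P(M+10) = 0.3091^5 = 0.002822
The M+2 peak is largest (0.352152); scaling to 100 gives 44.70 : 100.00 : 89.48 : 40.03 : 8.95 : 0.80.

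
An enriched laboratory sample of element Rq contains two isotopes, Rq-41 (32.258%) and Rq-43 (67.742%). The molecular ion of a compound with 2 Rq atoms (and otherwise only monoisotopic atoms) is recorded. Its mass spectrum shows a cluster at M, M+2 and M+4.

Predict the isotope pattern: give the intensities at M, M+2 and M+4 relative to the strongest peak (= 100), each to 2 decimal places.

22.68 : 95.24 : 100.00

Expanding (0.32258 + 0.67742)^2:
P(M) = 0.32258^2 = 0.104058
P(M+2) = 2 × 0.32258^1 × 0.67742^1 = 0.437044
P(M+4) = 0.67742^2 = 0.458898
The M+4 peak is largest (0.458898); scaling to 100 gives 22.68 : 95.24 : 100.00.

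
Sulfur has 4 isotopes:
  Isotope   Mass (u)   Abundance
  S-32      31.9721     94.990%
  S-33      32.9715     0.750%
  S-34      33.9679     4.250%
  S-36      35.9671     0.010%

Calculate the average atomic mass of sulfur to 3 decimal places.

32.065 u

Weight each isotope mass by its fractional abundance: 0.94990 × 31.9721 + 0.00750 × 32.9715 + 0.04250 × 33.9679 + 0.00010 × 35.9671
= 30.37030 + 0.24729 + 1.44364 + 0.00360 = 32.06483 u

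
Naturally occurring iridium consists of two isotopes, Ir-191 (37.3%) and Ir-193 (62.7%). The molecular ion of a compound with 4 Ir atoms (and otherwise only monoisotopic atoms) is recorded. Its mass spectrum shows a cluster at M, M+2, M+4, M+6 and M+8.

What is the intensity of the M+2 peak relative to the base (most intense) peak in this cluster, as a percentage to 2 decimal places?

Term probabilities: M 0.0194, M+2 0.1302, M+4 0.3282, M+6 0.3678, M+8 0.1546. Base peak = M+6.
P(M+6) = C(4,3) × 0.373^1 × 0.627^3 = 4 × 0.3730 × 0.24649188 = 0.367766 (base)
P(M+2) = C(4,1) × 0.373^3 × 0.627^1 = 4 × 0.05189512 × 0.6270 = 0.130153
Relative intensity = 0.130153 / 0.367766 × 100 = 35.39

35.39%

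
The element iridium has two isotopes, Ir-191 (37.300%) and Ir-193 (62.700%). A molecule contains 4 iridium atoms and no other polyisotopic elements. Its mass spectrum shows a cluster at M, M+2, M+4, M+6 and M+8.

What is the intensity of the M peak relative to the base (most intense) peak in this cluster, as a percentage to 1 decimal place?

Binomial terms of (0.37300 + 0.62700)^4: M 0.0194, M+2 0.1302, M+4 0.3282, M+6 0.3678, M+8 0.1546 → M+6 is the base peak.
P(M+6) = C(4,3) × 0.37300^1 × 0.62700^3 = 4 × 0.3730 × 0.24649188 = 0.367766 (base)
P(M) = C(4,0) × 0.37300^4 × 0.62700^0 = 1 × 0.01935688 × 1.0000 = 0.019357
Relative intensity = 0.019357 / 0.367766 × 100 = 5.3

5.3%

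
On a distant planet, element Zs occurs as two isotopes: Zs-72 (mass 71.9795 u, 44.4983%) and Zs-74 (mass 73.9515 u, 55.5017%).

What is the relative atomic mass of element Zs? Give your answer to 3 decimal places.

73.074 u

Ar = Σ fᵢ·mᵢ = 0.444983 × 71.9795 + 0.555017 × 73.9515
= 32.02965 + 41.04434 = 73.07399 u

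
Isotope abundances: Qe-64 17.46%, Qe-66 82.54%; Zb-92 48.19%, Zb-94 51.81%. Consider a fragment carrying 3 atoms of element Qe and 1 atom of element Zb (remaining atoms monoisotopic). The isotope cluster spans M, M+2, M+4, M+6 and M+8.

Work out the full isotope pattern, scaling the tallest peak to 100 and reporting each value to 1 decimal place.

Element Qe pattern (n=3): 0.00532271 : 0.07548735 : 0.35685717 : 0.56233277
Element Zb pattern (n=1): 0.4819 : 0.5181
Convolve the two distributions (both contribute in 2-u steps):
  M: 0.00532271×0.4819 = 0.002565
  M+2: 0.00532271×0.5181 + 0.07548735×0.4819 = 0.039135
  M+4: 0.07548735×0.5181 + 0.35685717×0.4819 = 0.211079
  M+6: 0.35685717×0.5181 + 0.56233277×0.4819 = 0.455876
  M+8: 0.56233277×0.5181 = 0.291345
Scale to base peak (0.455876) = 100: 0.6 : 8.6 : 46.3 : 100.0 : 63.9

0.6 : 8.6 : 46.3 : 100.0 : 63.9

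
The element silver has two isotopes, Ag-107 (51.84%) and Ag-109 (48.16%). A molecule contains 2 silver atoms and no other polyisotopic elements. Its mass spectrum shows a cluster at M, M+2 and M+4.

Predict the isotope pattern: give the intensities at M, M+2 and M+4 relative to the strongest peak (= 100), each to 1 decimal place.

53.8 : 100.0 : 46.5

Each Ag atom is independently Ag-107 (p = 0.5184) or Ag-109 (q = 0.4816); the cluster is the binomial expansion (p + q)^2.
P(M) = 0.5184^2 = 0.268739
P(M+2) = 2 × 0.5184^1 × 0.4816^1 = 0.499323
P(M+4) = 0.4816^2 = 0.231939
The M+2 peak is largest (0.499323); scaling to 100 gives 53.8 : 100.0 : 46.5.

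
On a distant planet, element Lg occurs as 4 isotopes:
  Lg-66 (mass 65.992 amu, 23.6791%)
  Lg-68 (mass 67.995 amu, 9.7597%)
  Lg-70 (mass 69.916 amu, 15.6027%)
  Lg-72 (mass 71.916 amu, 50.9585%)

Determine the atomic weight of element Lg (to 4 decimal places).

Average mass = Σ (abundance × isotope mass) = 0.236791 × 65.992 + 0.097597 × 67.995 + 0.156027 × 69.916 + 0.509585 × 71.916
= 15.62631 + 6.63611 + 10.90878 + 36.64731 = 69.81851 amu

69.8185 amu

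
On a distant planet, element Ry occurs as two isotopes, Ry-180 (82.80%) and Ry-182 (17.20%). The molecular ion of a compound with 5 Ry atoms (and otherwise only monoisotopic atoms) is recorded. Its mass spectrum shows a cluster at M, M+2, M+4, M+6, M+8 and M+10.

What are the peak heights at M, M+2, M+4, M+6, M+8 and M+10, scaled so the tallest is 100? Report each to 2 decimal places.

96.28 : 100.00 : 41.55 : 8.63 : 0.90 : 0.04

Expanding (0.8280 + 0.1720)^5:
P(M) = 0.8280^5 = 0.389181
P(M+2) = 5 × 0.8280^4 × 0.1720^1 = 0.404222
P(M+4) = 10 × 0.8280^3 × 0.1720^2 = 0.167938
P(M+6) = 10 × 0.8280^2 × 0.1720^3 = 0.034886
P(M+8) = 5 × 0.8280^1 × 0.1720^4 = 0.003623
P(M+10) = 0.1720^5 = 0.000151
The M+2 peak is largest (0.404222); scaling to 100 gives 96.28 : 100.00 : 41.55 : 8.63 : 0.90 : 0.04.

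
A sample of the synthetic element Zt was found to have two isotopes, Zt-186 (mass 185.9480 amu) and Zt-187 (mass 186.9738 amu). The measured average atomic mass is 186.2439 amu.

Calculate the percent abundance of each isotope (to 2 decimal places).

Writing the weighted mean with unknown fraction x of Zt-186:
185.9480·x + 186.9738·(1 − x) = 186.2439
(185.9480 − 186.9738)·x = 186.2439 − 186.9738
x = -0.7299 / -1.0258 = 0.71154 → 71.15% Zt-186, 28.85% Zt-187.

Zt-186: 71.15%, Zt-187: 28.85%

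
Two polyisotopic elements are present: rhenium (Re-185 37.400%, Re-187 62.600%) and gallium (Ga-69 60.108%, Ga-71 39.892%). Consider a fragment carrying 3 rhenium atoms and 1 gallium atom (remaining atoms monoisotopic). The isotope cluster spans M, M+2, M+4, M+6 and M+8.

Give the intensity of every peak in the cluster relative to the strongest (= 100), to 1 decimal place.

Rhenium pattern (n=3): 0.05231362 : 0.26268713 : 0.43968487 : 0.24531438
Gallium pattern (n=1): 0.60108 : 0.39892
Convolve the two distributions (both contribute in 2-u steps):
  M: 0.05231362×0.60108 = 0.031445
  M+2: 0.05231362×0.39892 + 0.26268713×0.60108 = 0.178765
  M+4: 0.26268713×0.39892 + 0.43968487×0.60108 = 0.369077
  M+6: 0.43968487×0.39892 + 0.24531438×0.60108 = 0.322853
  M+8: 0.24531438×0.39892 = 0.097861
Scale to base peak (0.369077) = 100: 8.5 : 48.4 : 100.0 : 87.5 : 26.5

8.5 : 48.4 : 100.0 : 87.5 : 26.5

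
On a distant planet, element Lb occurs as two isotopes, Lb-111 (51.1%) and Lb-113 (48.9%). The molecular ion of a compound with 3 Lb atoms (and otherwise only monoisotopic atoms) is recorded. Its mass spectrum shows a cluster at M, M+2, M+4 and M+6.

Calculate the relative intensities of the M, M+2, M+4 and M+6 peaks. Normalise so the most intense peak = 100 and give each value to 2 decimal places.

Expanding (0.511 + 0.489)^3:
P(M) = 0.511^3 = 0.133433
P(M+2) = 3 × 0.511^2 × 0.489^1 = 0.383065
P(M+4) = 3 × 0.511^1 × 0.489^2 = 0.366572
P(M+6) = 0.489^3 = 0.116930
The M+2 peak is largest (0.383065); scaling to 100 gives 34.83 : 100.00 : 95.69 : 30.52.

34.83 : 100.00 : 95.69 : 30.52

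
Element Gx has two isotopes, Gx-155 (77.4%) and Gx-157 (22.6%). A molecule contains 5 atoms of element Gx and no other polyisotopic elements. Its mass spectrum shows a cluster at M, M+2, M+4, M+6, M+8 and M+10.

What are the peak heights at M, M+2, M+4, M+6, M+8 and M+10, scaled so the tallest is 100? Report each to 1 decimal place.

68.5 : 100.0 : 58.4 : 17.1 : 2.5 : 0.1

Expanding (0.774 + 0.226)^5:
P(M) = 0.774^5 = 0.277782
P(M+2) = 5 × 0.774^4 × 0.226^1 = 0.405548
P(M+4) = 10 × 0.774^3 × 0.226^2 = 0.236832
P(M+6) = 10 × 0.774^2 × 0.226^3 = 0.069152
P(M+8) = 5 × 0.774^1 × 0.226^4 = 0.010096
P(M+10) = 0.226^5 = 0.000590
The M+2 peak is largest (0.405548); scaling to 100 gives 68.5 : 100.0 : 58.4 : 17.1 : 2.5 : 0.1.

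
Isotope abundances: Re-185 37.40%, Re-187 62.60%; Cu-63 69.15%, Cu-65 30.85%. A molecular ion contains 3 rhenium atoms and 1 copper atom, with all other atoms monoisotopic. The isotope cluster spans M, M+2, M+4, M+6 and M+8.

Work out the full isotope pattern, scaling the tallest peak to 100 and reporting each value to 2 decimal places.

Rhenium pattern (n=3): 0.05231362 : 0.26268713 : 0.43968487 : 0.24531438
Copper pattern (n=1): 0.6915 : 0.3085
Convolve the two distributions (both contribute in 2-u steps):
  M: 0.05231362×0.6915 = 0.036175
  M+2: 0.05231362×0.3085 + 0.26268713×0.6915 = 0.197787
  M+4: 0.26268713×0.3085 + 0.43968487×0.6915 = 0.385081
  M+6: 0.43968487×0.3085 + 0.24531438×0.6915 = 0.305278
  M+8: 0.24531438×0.3085 = 0.075679
Scale to base peak (0.385081) = 100: 9.39 : 51.36 : 100.00 : 79.28 : 19.65

9.39 : 51.36 : 100.00 : 79.28 : 19.65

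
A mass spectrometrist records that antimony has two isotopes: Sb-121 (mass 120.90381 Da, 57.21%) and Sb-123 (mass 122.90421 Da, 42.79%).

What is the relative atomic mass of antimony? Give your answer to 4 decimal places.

Ar = Σ fᵢ·mᵢ = 0.5721 × 120.90381 + 0.4279 × 122.90421
= 69.169070 + 52.590711 = 121.759781 Da

121.7598 Da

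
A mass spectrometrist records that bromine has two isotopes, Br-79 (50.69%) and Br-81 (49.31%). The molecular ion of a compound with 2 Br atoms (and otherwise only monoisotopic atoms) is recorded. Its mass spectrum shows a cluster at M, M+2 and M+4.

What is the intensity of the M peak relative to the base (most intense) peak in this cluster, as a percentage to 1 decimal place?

51.4%

Binomial terms of (0.5069 + 0.4931)^2: M 0.2569, M+2 0.4999, M+4 0.2431 → M+2 is the base peak.
P(M+2) = C(2,1) × 0.5069^1 × 0.4931^1 = 2 × 0.5069 × 0.4931 = 0.499905 (base)
P(M) = C(2,0) × 0.5069^2 × 0.4931^0 = 1 × 0.25694761 × 1.0000 = 0.256948
Relative intensity = 0.256948 / 0.499905 × 100 = 51.4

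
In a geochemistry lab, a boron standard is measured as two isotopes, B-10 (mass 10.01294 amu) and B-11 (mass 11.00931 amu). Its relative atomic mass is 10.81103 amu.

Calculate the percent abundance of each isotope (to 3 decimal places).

B-10: 19.900%, B-11: 80.100%

With x = fraction of B-10 (so B-11 is 1 − x):
10.01294·x + 11.00931·(1 − x) = 10.81103
(10.01294 − 11.00931)·x = 10.81103 − 11.00931
x = -0.19828 / -0.99637 = 0.19900 → 19.900% B-10, 80.100% B-11.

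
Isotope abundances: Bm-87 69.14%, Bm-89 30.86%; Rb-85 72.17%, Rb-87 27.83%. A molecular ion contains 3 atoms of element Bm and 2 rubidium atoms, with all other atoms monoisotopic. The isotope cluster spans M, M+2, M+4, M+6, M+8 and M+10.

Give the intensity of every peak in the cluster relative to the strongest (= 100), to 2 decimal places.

47.39 : 100.00 : 84.31 : 35.49 : 7.46 : 0.63

Element Bm pattern (n=3): 0.33051268 : 0.44256384 : 0.19753428 : 0.0293892
Rubidium pattern (n=2): 0.52085089 : 0.40169822 : 0.07745089
Convolve the two distributions (both contribute in 2-u steps):
  M: 0.33051268×0.52085089 = 0.172148
  M+2: 0.33051268×0.40169822 + 0.44256384×0.52085089 = 0.363276
  M+4: 0.33051268×0.07745089 + 0.44256384×0.40169822 + 0.19753428×0.52085089 = 0.306262
  M+6: 0.44256384×0.07745089 + 0.19753428×0.40169822 + 0.0293892×0.52085089 = 0.128934
  M+8: 0.19753428×0.07745089 + 0.0293892×0.40169822 = 0.027105
  M+10: 0.0293892×0.07745089 = 0.002276
Scale to base peak (0.363276) = 100: 47.39 : 100.00 : 84.31 : 35.49 : 7.46 : 0.63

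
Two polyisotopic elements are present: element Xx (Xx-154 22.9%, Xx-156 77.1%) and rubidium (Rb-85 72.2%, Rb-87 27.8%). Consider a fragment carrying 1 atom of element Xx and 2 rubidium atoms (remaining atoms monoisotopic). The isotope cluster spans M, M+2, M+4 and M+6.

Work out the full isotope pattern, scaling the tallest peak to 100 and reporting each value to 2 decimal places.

24.17 : 100.00 : 66.26 : 12.07

Element Xx pattern (n=1): 0.2290 : 0.7710
Rubidium pattern (n=2): 0.521284 : 0.401432 : 0.077284
Convolve the two distributions (both contribute in 2-u steps):
  M: 0.2290×0.521284 = 0.119374
  M+2: 0.2290×0.401432 + 0.7710×0.521284 = 0.493838
  M+4: 0.2290×0.077284 + 0.7710×0.401432 = 0.327202
  M+6: 0.7710×0.077284 = 0.059586
Scale to base peak (0.493838) = 100: 24.17 : 100.00 : 66.26 : 12.07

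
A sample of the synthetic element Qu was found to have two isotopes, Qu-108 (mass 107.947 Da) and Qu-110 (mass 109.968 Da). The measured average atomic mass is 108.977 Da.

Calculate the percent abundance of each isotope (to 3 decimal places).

Qu-108: 49.035%, Qu-110: 50.965%

Let x be the fractional abundance of Qu-108; then Qu-110 has abundance 1 − x.
107.947·x + 109.968·(1 − x) = 108.977
(107.947 − 109.968)·x = 108.977 − 109.968
x = -0.991 / -2.021 = 0.49035 → 49.035% Qu-108, 50.965% Qu-110.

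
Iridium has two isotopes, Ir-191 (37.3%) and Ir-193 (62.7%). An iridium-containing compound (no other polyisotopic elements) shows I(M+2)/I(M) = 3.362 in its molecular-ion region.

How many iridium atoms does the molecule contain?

The M+2/M ratio from n Ir atoms is n · q/p = n · 0.627/0.373.
n = 3.362 × 0.373/0.627 = 2.00 ≈ 2

2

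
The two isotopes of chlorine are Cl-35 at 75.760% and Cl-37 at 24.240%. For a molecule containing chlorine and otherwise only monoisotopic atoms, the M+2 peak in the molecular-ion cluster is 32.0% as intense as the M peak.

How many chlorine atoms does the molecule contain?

1

With n Cl atoms, P(M+2)/P(M) = C(n,1)·p^(n−1)q / p^n = n·q/p = n · 0.24240/0.75760.
n = 0.320 × 0.75760/0.24240 = 1.00 ≈ 1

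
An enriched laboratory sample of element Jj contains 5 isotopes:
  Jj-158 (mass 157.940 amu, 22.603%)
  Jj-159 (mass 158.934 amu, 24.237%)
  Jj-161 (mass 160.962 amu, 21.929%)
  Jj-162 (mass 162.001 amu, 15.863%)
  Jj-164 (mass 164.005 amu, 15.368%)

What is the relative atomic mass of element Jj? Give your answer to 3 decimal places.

Average mass = Σ (abundance × isotope mass) = 0.22603 × 157.940 + 0.24237 × 158.934 + 0.21929 × 160.962 + 0.15863 × 162.001 + 0.15368 × 164.005
= 35.6992 + 38.5208 + 35.2974 + 25.6982 + 25.2043 = 160.4199 amu

160.420 amu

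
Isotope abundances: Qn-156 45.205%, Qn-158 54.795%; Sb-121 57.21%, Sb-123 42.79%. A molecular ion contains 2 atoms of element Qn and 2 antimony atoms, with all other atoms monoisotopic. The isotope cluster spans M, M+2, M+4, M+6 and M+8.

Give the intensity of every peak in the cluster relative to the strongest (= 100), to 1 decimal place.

Element Qn pattern (n=2): 0.2043492 : 0.49540159 : 0.3002492
Antimony pattern (n=2): 0.32729841 : 0.48960318 : 0.18309841
Convolve the two distributions (both contribute in 2-u steps):
  M: 0.2043492×0.32729841 = 0.066883
  M+2: 0.2043492×0.48960318 + 0.49540159×0.32729841 = 0.262194
  M+4: 0.2043492×0.18309841 + 0.49540159×0.48960318 + 0.3002492×0.32729841 = 0.378237
  M+6: 0.49540159×0.18309841 + 0.3002492×0.48960318 = 0.237710
  M+8: 0.3002492×0.18309841 = 0.054975
Scale to base peak (0.378237) = 100: 17.7 : 69.3 : 100.0 : 62.8 : 14.5

17.7 : 69.3 : 100.0 : 62.8 : 14.5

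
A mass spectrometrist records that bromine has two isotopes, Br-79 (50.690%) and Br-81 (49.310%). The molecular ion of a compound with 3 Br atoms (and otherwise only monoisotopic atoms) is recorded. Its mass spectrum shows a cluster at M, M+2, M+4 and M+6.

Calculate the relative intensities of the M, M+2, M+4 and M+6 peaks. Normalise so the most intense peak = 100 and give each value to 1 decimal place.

Each Br atom is independently Br-79 (p = 0.50690) or Br-81 (q = 0.49310); the cluster is the binomial expansion (p + q)^3.
P(M) = 0.50690^3 = 0.130247
P(M+2) = 3 × 0.50690^2 × 0.49310^1 = 0.380103
P(M+4) = 3 × 0.50690^1 × 0.49310^2 = 0.369755
P(M+6) = 0.49310^3 = 0.119896
The M+2 peak is largest (0.380103); scaling to 100 gives 34.3 : 100.0 : 97.3 : 31.5.

34.3 : 100.0 : 97.3 : 31.5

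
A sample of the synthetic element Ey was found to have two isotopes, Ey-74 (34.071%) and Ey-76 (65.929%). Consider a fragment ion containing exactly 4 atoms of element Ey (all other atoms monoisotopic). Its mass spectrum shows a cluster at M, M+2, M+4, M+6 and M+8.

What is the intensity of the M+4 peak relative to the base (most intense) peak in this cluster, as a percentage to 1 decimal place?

Term probabilities: M 0.0135, M+2 0.1043, M+4 0.3027, M+6 0.3905, M+8 0.1889. Base peak = M+6.
P(M+6) = C(4,3) × 0.34071^1 × 0.65929^3 = 4 × 0.34071 × 0.28656917 = 0.390548 (base)
P(M+4) = C(4,2) × 0.34071^2 × 0.65929^2 = 6 × 0.1160833 × 0.4346633 = 0.302743
Relative intensity = 0.302743 / 0.390548 × 100 = 77.5

77.5%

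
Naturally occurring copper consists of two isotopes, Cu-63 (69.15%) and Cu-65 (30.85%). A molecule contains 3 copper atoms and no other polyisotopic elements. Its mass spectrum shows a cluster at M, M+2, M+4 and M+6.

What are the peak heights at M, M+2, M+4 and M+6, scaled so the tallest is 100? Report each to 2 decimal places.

Each Cu atom is independently Cu-63 (p = 0.6915) or Cu-65 (q = 0.3085); the cluster is the binomial expansion (p + q)^3.
P(M) = 0.6915^3 = 0.330656
P(M+2) = 3 × 0.6915^2 × 0.3085^1 = 0.442548
P(M+4) = 3 × 0.6915^1 × 0.3085^2 = 0.197435
P(M+6) = 0.3085^3 = 0.029361
The M+2 peak is largest (0.442548); scaling to 100 gives 74.72 : 100.00 : 44.61 : 6.63.

74.72 : 100.00 : 44.61 : 6.63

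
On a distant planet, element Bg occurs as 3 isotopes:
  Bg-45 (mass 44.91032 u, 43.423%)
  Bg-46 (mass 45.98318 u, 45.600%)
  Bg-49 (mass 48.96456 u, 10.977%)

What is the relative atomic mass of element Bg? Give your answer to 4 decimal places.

45.8446 u

The abundance-weighted mean is 0.43423 × 44.91032 + 0.45600 × 45.98318 + 0.10977 × 48.96456
= 19.501408 + 20.968330 + 5.374840 = 45.844578 u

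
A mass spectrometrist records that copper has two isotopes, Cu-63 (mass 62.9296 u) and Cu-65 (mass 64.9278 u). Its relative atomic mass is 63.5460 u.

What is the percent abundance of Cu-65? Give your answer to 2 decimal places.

Writing the weighted mean with unknown fraction x of Cu-63:
62.9296·x + 64.9278·(1 − x) = 63.5460
(62.9296 − 64.9278)·x = 63.5460 − 64.9278
x = -1.3818 / -1.9982 = 0.69152 → 69.15% Cu-63, 30.85% Cu-65.

30.85%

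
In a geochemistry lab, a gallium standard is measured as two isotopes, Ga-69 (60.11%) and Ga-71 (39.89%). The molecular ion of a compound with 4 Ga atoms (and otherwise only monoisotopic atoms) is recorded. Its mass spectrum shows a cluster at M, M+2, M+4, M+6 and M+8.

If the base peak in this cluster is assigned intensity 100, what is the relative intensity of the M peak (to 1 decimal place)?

(0.6011 + 0.3989)^4 gives M 0.1306, M+2 0.3465, M+4 0.3450, M+6 0.1526, M+8 0.0253; the largest is M+2.
P(M+2) = C(4,1) × 0.6011^3 × 0.3989^1 = 4 × 0.21719018 × 0.3989 = 0.346549 (base)
P(M) = C(4,0) × 0.6011^4 × 0.3989^0 = 1 × 0.13055302 × 1.0000 = 0.130553
Relative intensity = 0.130553 / 0.346549 × 100 = 37.7

37.7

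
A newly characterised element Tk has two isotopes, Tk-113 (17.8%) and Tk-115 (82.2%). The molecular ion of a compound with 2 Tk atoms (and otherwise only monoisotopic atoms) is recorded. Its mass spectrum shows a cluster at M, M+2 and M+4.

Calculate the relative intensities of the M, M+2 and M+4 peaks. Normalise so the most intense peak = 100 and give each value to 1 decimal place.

The 2 Tk atoms are independent, so intensities follow the terms of (0.178 + 0.822)^2.
P(M) = 0.178^2 = 0.031684
P(M+2) = 2 × 0.178^1 × 0.822^1 = 0.292632
P(M+4) = 0.822^2 = 0.675684
The M+4 peak is largest (0.675684); scaling to 100 gives 4.7 : 43.3 : 100.0.

4.7 : 43.3 : 100.0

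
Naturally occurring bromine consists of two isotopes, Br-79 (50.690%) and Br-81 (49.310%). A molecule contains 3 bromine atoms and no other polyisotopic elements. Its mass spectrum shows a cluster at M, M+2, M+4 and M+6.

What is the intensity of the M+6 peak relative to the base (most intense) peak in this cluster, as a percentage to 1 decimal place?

31.5%

(0.50690 + 0.49310)^3 gives M 0.1302, M+2 0.3801, M+4 0.3698, M+6 0.1199; the largest is M+2.
P(M+2) = C(3,1) × 0.50690^2 × 0.49310^1 = 3 × 0.25694761 × 0.4931 = 0.380103 (base)
P(M+6) = C(3,3) × 0.50690^0 × 0.49310^3 = 1 × 1.0000 × 0.11989609 = 0.119896
Relative intensity = 0.119896 / 0.380103 × 100 = 31.5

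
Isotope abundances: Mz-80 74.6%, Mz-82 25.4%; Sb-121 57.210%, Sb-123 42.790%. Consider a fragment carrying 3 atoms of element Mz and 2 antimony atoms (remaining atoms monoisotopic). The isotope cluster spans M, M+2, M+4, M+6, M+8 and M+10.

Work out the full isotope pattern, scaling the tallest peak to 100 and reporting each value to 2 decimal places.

Element Mz pattern (n=3): 0.41516094 : 0.42406519 : 0.14438681 : 0.01638706
Antimony pattern (n=2): 0.32729841 : 0.48960318 : 0.18309841
Convolve the two distributions (both contribute in 2-u steps):
  M: 0.41516094×0.32729841 = 0.135882
  M+2: 0.41516094×0.48960318 + 0.42406519×0.32729841 = 0.342060
  M+4: 0.41516094×0.18309841 + 0.42406519×0.48960318 + 0.14438681×0.32729841 = 0.330897
  M+6: 0.42406519×0.18309841 + 0.14438681×0.48960318 + 0.01638706×0.32729841 = 0.153701
  M+8: 0.14438681×0.18309841 + 0.01638706×0.48960318 = 0.034460
  M+10: 0.01638706×0.18309841 = 0.003000
Scale to base peak (0.342060) = 100: 39.72 : 100.00 : 96.74 : 44.93 : 10.07 : 0.88

39.72 : 100.00 : 96.74 : 44.93 : 10.07 : 0.88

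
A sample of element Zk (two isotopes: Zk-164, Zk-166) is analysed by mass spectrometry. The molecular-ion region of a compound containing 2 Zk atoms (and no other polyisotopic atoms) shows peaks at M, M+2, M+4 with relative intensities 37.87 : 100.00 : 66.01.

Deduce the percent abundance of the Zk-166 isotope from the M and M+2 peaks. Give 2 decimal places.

Write p for the Zk-164 fraction. I(M+2)/I(M) = [C(2,1)·p^1·(1−p)] / p^2 = 2·(1−p)/p = 100.00/37.87 = 2.6406
(1−p)/p = 2.6406/2 = 1.3203  ⇒  p = 1/(1 + 1.3203) = 0.4310
Zk-164: 43.10%, Zk-166: 56.90%.

56.90%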